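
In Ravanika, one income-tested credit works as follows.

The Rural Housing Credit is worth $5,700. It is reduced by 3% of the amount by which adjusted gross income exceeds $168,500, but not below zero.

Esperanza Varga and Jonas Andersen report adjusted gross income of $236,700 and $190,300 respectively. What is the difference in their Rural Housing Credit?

Esperanza ($236,700): Rural Housing Credit: 3% of the $68,200 excess over $168,500 is $2,046; credit = $5,700 − $2,046 = $3,654.
Jonas ($190,300): Rural Housing Credit: 3% of the $21,800 excess over $168,500 is $654; credit = $5,700 − $654 = $5,046.
Difference: |$3,654 − $5,046| = $1,392.

$1,392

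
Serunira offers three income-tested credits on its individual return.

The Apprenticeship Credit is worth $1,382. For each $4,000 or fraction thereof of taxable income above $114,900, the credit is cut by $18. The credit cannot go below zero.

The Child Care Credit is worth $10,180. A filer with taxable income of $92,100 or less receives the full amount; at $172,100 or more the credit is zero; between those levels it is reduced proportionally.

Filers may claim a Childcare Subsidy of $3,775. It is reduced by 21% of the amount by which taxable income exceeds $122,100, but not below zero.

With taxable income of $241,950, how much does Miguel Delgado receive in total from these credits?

$806

Apprenticeship Credit: income exceeds $114,900 by $127,050, which is 32 full-or-partial $4,000 increments; reduction = 32 × $18 = $576, leaving $806.
Child Care Credit: $241,950 is at or above $172,100, so the credit is $0.
Childcare Subsidy: 21% of the $119,850 excess over $122,100 is $25,168.50 ≥ base, so the credit is $0.
Total: $806 + $0 + $0 = $806.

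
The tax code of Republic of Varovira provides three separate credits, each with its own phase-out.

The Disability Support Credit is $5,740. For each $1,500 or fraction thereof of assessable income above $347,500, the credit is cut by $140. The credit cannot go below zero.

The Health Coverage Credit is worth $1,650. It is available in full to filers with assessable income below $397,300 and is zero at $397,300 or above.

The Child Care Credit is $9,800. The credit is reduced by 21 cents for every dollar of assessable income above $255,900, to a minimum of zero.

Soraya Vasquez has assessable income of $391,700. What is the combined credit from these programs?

$3,190

Disability Support Credit: income exceeds $347,500 by $44,200, which is 30 full-or-partial $1,500 increments; reduction = 30 × $140 = $4,200, leaving $1,540.
Health Coverage Credit: $391,700 is below the $397,300 cutoff, so the full $1,650 applies.
Child Care Credit: 21% of the $135,800 excess over $255,900 is $28,518 ≥ base, so the credit is $0.
Total: $1,540 + $1,650 + $0 = $3,190.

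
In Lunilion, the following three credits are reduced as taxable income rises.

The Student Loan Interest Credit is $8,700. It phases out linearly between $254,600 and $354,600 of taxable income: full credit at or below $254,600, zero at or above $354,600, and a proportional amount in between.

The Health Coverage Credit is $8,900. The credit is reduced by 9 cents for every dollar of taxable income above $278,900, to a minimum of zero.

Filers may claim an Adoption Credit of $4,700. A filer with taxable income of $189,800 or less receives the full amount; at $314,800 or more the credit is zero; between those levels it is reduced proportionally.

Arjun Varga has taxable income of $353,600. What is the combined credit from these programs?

$2,264

Student Loan Interest Credit: $353,600 is $99,000 into a $100,000 phase-out range, leaving 1,000/100,000 of the credit: $8,700 × 1,000/100,000 = $87.
Health Coverage Credit: 9% of the $74,700 excess over $278,900 is $6,723; credit = $8,900 − $6,723 = $2,177.
Adoption Credit: $353,600 is at or above $314,800, so the credit is $0.
Total: $87 + $2,177 + $0 = $2,264.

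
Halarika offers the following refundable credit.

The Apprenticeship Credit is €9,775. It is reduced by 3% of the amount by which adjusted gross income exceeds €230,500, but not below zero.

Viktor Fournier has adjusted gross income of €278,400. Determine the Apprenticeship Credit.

€8,338

Apprenticeship Credit: 3% of the €47,900 excess over €230,500 is €1,437; credit = €9,775 − €1,437 = €8,338.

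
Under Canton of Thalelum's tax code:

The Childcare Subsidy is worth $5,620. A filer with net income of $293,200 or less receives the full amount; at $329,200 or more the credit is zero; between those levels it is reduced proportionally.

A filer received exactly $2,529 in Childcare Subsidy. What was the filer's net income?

$313,000

$2,529 is 2,529/5,620 of the full $5,620, so 3,091/5,620 of the $36,000 range has been used: income = $293,200 + $36,000 × 3,091/5,620 = $313,000.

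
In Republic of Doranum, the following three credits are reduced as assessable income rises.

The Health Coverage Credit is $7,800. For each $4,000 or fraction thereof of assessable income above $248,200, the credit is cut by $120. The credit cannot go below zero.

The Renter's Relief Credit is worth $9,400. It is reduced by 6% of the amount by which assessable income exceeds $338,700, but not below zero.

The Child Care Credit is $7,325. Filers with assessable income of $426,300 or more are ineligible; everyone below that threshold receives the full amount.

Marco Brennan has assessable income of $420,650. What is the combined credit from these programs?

Health Coverage Credit: income exceeds $248,200 by $172,450, which is 44 full-or-partial $4,000 increments; reduction = 44 × $120 = $5,280, leaving $2,520.
Renter's Relief Credit: 6% of the $81,950 excess over $338,700 is $4,917; credit = $9,400 − $4,917 = $4,483.
Child Care Credit: $420,650 is below the $426,300 cutoff, so the full $7,325 applies.
Total: $2,520 + $4,483 + $7,325 = $14,328.

$14,328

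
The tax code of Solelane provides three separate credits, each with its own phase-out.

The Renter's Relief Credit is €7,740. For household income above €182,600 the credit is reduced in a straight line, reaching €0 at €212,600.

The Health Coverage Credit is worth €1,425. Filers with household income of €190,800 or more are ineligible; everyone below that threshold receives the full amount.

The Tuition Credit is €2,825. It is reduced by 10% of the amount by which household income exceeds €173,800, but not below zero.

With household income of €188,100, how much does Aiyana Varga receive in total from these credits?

€9,141

Renter's Relief Credit: €188,100 is €5,500 into a €30,000 phase-out range, leaving 24,500/30,000 of the credit: €7,740 × 24,500/30,000 = €6,321.
Health Coverage Credit: €188,100 is below the €190,800 cutoff, so the full €1,425 applies.
Tuition Credit: 10% of the €14,300 excess over €173,800 is €1,430; credit = €2,825 − €1,430 = €1,395.
Total: €6,321 + €1,425 + €1,395 = €9,141.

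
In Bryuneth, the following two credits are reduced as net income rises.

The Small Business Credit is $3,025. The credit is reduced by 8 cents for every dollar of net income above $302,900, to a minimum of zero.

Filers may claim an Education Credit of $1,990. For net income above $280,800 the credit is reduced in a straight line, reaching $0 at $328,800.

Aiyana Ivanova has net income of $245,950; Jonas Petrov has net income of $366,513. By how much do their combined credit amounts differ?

$5,015

Aiyana ($245,950): Small Business Credit: $245,950 is at or below the $302,900 threshold, so the full $3,025 applies. Education Credit: $245,950 is at or below the $280,800 threshold, so the full $1,990 applies. total $3,025 + $1,990 = $5,015
Jonas ($366,513): Small Business Credit: 8% of the $63,613 excess over $302,900 is $5,089.04 ≥ base, so the credit is $0. Education Credit: $366,513 is at or above $328,800, so the credit is $0. total $0 + $0 = $0
Difference: |$5,015 − $0| = $5,015.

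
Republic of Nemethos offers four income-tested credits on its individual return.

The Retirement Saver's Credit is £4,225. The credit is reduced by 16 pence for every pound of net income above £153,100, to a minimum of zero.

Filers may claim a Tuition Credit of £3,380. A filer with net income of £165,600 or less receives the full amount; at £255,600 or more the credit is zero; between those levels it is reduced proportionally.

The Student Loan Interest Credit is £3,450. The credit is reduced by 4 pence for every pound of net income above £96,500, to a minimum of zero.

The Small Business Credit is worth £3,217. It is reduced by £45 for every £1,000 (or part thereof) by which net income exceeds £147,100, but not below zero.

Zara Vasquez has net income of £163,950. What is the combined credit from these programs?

£9,073

Retirement Saver's Credit: 16% of the £10,850 excess over £153,100 is £1,736; credit = £4,225 − £1,736 = £2,489.
Tuition Credit: £163,950 is at or below the £165,600 threshold, so the full £3,380 applies.
Student Loan Interest Credit: 4% of the £67,450 excess over £96,500 is £2,698; credit = £3,450 − £2,698 = £752.
Small Business Credit: income exceeds £147,100 by £16,850, which is 17 full-or-partial £1,000 increments; reduction = 17 × £45 = £765, leaving £2,452.
Total: £2,489 + £3,380 + £752 + £2,452 = £9,073.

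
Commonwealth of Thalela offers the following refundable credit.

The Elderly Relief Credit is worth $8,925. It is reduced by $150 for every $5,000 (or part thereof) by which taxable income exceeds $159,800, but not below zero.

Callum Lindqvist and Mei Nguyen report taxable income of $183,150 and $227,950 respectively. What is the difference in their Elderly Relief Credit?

Callum ($183,150): Elderly Relief Credit: income exceeds $159,800 by $23,350, which is 5 full-or-partial $5,000 increments; reduction = 5 × $150 = $750, leaving $8,175.
Mei ($227,950): Elderly Relief Credit: income exceeds $159,800 by $68,150, which is 14 full-or-partial $5,000 increments; reduction = 14 × $150 = $2,100, leaving $6,825.
Difference: |$8,175 − $6,825| = $1,350.

$1,350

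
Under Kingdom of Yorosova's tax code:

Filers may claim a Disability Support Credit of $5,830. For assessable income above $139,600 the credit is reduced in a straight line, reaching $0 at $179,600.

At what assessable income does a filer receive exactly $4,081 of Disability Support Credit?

$4,081 is 4,081/5,830 of the full $5,830, so 1,749/5,830 of the $40,000 range has been used: income = $139,600 + $40,000 × 1,749/5,830 = $151,600.

$151,600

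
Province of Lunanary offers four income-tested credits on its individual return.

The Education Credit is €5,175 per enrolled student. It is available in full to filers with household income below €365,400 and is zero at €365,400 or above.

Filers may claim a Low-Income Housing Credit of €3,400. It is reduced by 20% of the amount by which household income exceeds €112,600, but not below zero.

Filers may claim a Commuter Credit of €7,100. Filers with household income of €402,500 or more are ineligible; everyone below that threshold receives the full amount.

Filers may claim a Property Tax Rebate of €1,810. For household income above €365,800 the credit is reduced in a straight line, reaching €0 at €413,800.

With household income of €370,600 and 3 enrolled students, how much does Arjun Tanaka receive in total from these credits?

Education Credit: base = 3 × €5,175 = €15,525. €370,600 meets or exceeds the €365,400 cutoff, so the credit is €0.
Low-Income Housing Credit: 20% of the €258,000 excess over €112,600 is €51,600 ≥ base, so the credit is €0.
Commuter Credit: €370,600 is below the €402,500 cutoff, so the full €7,100 applies.
Property Tax Rebate: €370,600 is €4,800 into a €48,000 phase-out range, leaving 43,200/48,000 of the credit: €1,810 × 43,200/48,000 = €1,629.
Total: €0 + €0 + €7,100 + €1,629 = €8,729.

€8,729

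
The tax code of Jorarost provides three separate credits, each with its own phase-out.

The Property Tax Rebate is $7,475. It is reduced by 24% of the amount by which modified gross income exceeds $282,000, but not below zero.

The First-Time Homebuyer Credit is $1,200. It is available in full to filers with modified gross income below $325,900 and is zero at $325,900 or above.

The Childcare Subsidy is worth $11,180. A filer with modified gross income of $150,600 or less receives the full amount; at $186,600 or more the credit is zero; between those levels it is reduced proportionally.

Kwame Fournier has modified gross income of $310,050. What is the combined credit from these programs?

Property Tax Rebate: 24% of the $28,050 excess over $282,000 is $6,732; credit = $7,475 − $6,732 = $743.
First-Time Homebuyer Credit: $310,050 is below the $325,900 cutoff, so the full $1,200 applies.
Childcare Subsidy: $310,050 is at or above $186,600, so the credit is $0.
Total: $743 + $1,200 + $0 = $1,943.

$1,943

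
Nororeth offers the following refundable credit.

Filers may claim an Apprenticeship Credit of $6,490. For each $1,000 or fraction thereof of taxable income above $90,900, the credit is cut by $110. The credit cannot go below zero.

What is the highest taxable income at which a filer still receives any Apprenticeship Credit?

After 58 increments the reduction is 58 × $110 = $6,380, leaving $110; one more increment wipes it out. Increment 58 ends at excess 58 × $1,000 = $58,000, so the highest qualifying income is $90,900 + $58,000 = $148,900.

$148,900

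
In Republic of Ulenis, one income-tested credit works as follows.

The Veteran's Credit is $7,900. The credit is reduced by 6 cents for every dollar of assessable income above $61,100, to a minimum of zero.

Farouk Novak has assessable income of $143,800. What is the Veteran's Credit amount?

Veteran's Credit: 6% of the $82,700 excess over $61,100 is $4,962; credit = $7,900 − $4,962 = $2,938.

$2,938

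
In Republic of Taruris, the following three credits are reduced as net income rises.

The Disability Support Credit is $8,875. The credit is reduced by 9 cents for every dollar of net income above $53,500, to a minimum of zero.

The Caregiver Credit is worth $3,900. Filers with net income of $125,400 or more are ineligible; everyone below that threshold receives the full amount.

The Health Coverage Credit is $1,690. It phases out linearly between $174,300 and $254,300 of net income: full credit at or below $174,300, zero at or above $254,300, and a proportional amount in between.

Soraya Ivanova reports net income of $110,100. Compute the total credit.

$9,371

Disability Support Credit: 9% of the $56,600 excess over $53,500 is $5,094; credit = $8,875 − $5,094 = $3,781.
Caregiver Credit: $110,100 is below the $125,400 cutoff, so the full $3,900 applies.
Health Coverage Credit: $110,100 is at or below the $174,300 threshold, so the full $1,690 applies.
Total: $3,781 + $3,900 + $1,690 = $9,371.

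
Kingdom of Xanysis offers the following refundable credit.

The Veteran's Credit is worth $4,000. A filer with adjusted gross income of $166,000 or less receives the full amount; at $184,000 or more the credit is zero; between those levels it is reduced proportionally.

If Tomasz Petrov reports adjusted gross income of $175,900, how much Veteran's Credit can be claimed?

Veteran's Credit: $175,900 is $9,900 into a $18,000 phase-out range, leaving 8,100/18,000 of the credit: $4,000 × 8,100/18,000 = $1,800.

$1,800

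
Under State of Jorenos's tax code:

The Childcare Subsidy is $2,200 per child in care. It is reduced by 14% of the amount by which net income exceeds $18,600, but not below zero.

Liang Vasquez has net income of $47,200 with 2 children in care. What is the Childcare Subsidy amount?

Childcare Subsidy: base = 2 × $2,200 = $4,400. 14% of the $28,600 excess over $18,600 is $4,004; credit = $4,400 − $4,004 = $396.

$396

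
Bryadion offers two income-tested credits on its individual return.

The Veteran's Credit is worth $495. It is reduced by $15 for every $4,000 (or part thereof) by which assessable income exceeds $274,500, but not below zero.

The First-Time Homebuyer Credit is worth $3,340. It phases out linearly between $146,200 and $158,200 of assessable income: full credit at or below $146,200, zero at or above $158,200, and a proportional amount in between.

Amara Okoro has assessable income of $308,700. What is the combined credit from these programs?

Veteran's Credit: income exceeds $274,500 by $34,200, which is 9 full-or-partial $4,000 increments; reduction = 9 × $15 = $135, leaving $360.
First-Time Homebuyer Credit: $308,700 is at or above $158,200, so the credit is $0.
Total: $360 + $0 = $360.

$360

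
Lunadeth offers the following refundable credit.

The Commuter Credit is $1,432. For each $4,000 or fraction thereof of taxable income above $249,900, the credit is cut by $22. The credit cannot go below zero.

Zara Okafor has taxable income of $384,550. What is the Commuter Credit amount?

Commuter Credit: income exceeds $249,900 by $134,650, which is 34 full-or-partial $4,000 increments; reduction = 34 × $22 = $748, leaving $684.

$684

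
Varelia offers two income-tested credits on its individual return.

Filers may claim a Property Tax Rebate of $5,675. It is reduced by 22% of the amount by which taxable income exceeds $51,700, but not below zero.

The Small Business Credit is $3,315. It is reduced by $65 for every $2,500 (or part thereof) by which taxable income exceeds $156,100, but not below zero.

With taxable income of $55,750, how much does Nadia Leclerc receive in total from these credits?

$8,099

Property Tax Rebate: 22% of the $4,050 excess over $51,700 is $891; credit = $5,675 − $891 = $4,784.
Small Business Credit: $55,750 is at or below the $156,100 threshold, so the full $3,315 applies.
Total: $4,784 + $3,315 = $8,099.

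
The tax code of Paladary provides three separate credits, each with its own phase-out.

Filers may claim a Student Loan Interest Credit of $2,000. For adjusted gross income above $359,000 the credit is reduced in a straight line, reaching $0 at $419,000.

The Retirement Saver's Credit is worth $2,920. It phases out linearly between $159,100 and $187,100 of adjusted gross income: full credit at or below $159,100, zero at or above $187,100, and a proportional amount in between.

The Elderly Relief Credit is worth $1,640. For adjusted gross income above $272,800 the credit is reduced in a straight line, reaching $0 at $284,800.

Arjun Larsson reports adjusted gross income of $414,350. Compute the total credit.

Student Loan Interest Credit: $414,350 is $55,350 into a $60,000 phase-out range, leaving 4,650/60,000 of the credit: $2,000 × 4,650/60,000 = $155.
Retirement Saver's Credit: $414,350 is at or above $187,100, so the credit is $0.
Elderly Relief Credit: $414,350 is at or above $284,800, so the credit is $0.
Total: $155 + $0 + $0 = $155.

$155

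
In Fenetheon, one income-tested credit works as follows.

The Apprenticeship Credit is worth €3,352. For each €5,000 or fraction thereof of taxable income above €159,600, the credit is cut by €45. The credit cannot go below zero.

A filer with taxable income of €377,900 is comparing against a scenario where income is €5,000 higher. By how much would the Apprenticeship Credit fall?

At €377,900 — income exceeds €159,600 by €218,300, which is 44 full-or-partial €5,000 increments; reduction = 44 × €45 = €1,980, leaving €1,372.
At €382,900 — income exceeds €159,600 by €223,300, which is 45 full-or-partial €5,000 increments; reduction = 45 × €45 = €2,025, leaving €1,327.
Lost: €1,372 − €1,327 = €45.

€45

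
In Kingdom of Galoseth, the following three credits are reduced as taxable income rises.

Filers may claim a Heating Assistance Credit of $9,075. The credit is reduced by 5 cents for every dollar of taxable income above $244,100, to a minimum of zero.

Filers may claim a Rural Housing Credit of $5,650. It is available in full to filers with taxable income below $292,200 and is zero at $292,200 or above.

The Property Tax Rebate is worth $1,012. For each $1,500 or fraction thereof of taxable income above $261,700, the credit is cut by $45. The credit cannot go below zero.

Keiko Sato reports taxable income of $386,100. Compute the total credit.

$1,975

Heating Assistance Credit: 5% of the $142,000 excess over $244,100 is $7,100; credit = $9,075 − $7,100 = $1,975.
Rural Housing Credit: $386,100 meets or exceeds the $292,200 cutoff, so the credit is $0.
Property Tax Rebate: income exceeds $261,700 by $124,400 → 83 increments × $45 = $3,735 ≥ base, so the credit is $0.
Total: $1,975 + $0 + $0 = $1,975.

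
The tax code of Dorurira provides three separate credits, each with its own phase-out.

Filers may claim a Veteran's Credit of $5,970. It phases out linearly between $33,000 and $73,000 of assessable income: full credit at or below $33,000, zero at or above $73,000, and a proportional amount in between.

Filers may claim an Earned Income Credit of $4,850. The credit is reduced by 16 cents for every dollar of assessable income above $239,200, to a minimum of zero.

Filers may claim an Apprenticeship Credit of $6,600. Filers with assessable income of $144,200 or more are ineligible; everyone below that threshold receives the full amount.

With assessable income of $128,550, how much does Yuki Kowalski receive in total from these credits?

Veteran's Credit: $128,550 is at or above $73,000, so the credit is $0.
Earned Income Credit: $128,550 is at or below the $239,200 threshold, so the full $4,850 applies.
Apprenticeship Credit: $128,550 is below the $144,200 cutoff, so the full $6,600 applies.
Total: $0 + $4,850 + $6,600 = $11,450.

$11,450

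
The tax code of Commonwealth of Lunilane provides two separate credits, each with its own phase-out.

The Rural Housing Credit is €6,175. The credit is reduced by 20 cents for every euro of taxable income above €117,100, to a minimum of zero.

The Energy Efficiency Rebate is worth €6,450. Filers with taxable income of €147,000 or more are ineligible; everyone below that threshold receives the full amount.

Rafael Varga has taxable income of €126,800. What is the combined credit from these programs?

€10,685

Rural Housing Credit: 20% of the €9,700 excess over €117,100 is €1,940; credit = €6,175 − €1,940 = €4,235.
Energy Efficiency Rebate: €126,800 is below the €147,000 cutoff, so the full €6,450 applies.
Total: €4,235 + €6,450 = €10,685.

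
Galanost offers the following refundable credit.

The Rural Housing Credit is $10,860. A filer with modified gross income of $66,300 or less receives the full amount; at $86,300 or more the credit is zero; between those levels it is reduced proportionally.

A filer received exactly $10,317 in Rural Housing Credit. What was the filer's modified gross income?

$10,317 is 10,317/10,860 of the full $10,860, so 543/10,860 of the $20,000 range has been used: income = $66,300 + $20,000 × 543/10,860 = $67,300.

$67,300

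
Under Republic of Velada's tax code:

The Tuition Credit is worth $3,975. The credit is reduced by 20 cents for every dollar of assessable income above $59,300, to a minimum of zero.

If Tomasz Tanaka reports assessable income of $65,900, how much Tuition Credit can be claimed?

Tuition Credit: 20% of the $6,600 excess over $59,300 is $1,320; credit = $3,975 − $1,320 = $2,655.

$2,655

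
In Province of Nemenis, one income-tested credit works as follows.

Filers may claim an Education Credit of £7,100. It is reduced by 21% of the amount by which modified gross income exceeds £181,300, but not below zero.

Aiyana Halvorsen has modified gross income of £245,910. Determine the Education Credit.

£0

Education Credit: 21% of the £64,610 excess over £181,300 is £13,568.10 ≥ base, so the credit is £0.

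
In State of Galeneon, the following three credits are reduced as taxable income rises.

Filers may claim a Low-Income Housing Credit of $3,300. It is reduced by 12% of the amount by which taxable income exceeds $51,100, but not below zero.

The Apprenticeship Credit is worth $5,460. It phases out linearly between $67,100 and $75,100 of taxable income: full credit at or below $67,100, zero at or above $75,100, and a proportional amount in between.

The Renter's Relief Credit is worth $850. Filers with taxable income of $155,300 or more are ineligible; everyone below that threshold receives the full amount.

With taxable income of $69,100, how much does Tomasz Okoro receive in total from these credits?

$6,085

Low-Income Housing Credit: 12% of the $18,000 excess over $51,100 is $2,160; credit = $3,300 − $2,160 = $1,140.
Apprenticeship Credit: $69,100 is $2,000 into a $8,000 phase-out range, leaving 6,000/8,000 of the credit: $5,460 × 6,000/8,000 = $4,095.
Renter's Relief Credit: $69,100 is below the $155,300 cutoff, so the full $850 applies.
Total: $1,140 + $4,095 + $850 = $6,085.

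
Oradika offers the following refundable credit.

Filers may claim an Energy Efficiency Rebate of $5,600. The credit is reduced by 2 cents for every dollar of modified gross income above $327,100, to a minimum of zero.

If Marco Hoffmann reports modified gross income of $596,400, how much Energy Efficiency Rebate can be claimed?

$214

Energy Efficiency Rebate: 2% of the $269,300 excess over $327,100 is $5,386; credit = $5,600 − $5,386 = $214.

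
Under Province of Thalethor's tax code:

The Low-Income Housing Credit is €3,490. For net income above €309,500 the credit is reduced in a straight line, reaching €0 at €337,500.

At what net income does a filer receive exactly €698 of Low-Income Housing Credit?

€698 is 698/3,490 of the full €3,490, so 2,792/3,490 of the €28,000 range has been used: income = €309,500 + €28,000 × 2,792/3,490 = €331,900.

€331,900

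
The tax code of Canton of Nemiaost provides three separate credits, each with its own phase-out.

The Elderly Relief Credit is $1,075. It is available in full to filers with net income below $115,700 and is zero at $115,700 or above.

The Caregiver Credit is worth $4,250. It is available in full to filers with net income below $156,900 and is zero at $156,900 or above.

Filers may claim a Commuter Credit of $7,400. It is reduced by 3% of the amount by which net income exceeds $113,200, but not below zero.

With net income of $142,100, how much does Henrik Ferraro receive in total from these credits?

Elderly Relief Credit: $142,100 meets or exceeds the $115,700 cutoff, so the credit is $0.
Caregiver Credit: $142,100 is below the $156,900 cutoff, so the full $4,250 applies.
Commuter Credit: 3% of the $28,900 excess over $113,200 is $867; credit = $7,400 − $867 = $6,533.
Total: $0 + $4,250 + $6,533 = $10,783.

$10,783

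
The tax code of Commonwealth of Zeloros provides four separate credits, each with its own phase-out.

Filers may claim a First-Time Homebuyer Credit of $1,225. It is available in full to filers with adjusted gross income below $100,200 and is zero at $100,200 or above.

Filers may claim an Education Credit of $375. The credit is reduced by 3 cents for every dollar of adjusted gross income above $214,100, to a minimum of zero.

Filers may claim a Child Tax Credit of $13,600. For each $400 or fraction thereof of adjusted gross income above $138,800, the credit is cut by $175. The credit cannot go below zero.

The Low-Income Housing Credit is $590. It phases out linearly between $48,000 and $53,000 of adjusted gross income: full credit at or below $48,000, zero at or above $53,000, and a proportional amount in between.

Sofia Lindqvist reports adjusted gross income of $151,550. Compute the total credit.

$8,375

First-Time Homebuyer Credit: $151,550 meets or exceeds the $100,200 cutoff, so the credit is $0.
Education Credit: $151,550 is at or below the $214,100 threshold, so the full $375 applies.
Child Tax Credit: income exceeds $138,800 by $12,750, which is 32 full-or-partial $400 increments; reduction = 32 × $175 = $5,600, leaving $8,000.
Low-Income Housing Credit: $151,550 is at or above $53,000, so the credit is $0.
Total: $0 + $375 + $8,000 + $0 = $8,375.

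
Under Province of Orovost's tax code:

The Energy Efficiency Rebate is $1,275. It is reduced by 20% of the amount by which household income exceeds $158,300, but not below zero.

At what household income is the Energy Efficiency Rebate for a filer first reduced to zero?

The credit falls by 20% of each dollar above $158,300, so it reaches zero when the excess is $1,275 / 20% = $6,375: income = $158,300 + $6,375 = $164,675.

$164,675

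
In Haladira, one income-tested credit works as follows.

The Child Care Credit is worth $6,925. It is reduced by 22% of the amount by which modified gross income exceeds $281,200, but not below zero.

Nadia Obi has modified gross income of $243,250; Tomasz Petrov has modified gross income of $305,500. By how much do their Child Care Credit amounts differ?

Nadia ($243,250): Child Care Credit: $243,250 is at or below the $281,200 threshold, so the full $6,925 applies.
Tomasz ($305,500): Child Care Credit: 22% of the $24,300 excess over $281,200 is $5,346; credit = $6,925 − $5,346 = $1,579.
Difference: |$6,925 − $1,579| = $5,346.

$5,346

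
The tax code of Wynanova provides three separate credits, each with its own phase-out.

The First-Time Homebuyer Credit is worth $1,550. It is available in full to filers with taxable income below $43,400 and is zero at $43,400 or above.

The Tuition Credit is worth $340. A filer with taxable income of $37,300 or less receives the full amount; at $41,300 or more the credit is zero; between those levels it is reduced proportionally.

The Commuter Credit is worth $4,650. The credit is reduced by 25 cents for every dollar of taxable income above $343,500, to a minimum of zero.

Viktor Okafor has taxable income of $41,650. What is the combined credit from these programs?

First-Time Homebuyer Credit: $41,650 is below the $43,400 cutoff, so the full $1,550 applies.
Tuition Credit: $41,650 is at or above $41,300, so the credit is $0.
Commuter Credit: $41,650 is at or below the $343,500 threshold, so the full $4,650 applies.
Total: $1,550 + $0 + $4,650 = $6,200.

$6,200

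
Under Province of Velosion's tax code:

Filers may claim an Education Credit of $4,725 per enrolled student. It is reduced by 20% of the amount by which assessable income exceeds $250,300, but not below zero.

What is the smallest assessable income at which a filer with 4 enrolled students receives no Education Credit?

$344,800

Full credit = 4 × $4,725 = $18,900.
The credit falls by 20% of each dollar above $250,300, so it reaches zero when the excess is $18,900 / 20% = $94,500: income = $250,300 + $94,500 = $344,800.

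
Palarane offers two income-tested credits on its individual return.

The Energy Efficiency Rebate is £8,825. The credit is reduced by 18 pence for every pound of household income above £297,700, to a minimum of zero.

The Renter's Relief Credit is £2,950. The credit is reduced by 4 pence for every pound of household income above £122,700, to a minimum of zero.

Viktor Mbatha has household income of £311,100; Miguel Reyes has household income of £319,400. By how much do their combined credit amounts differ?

Viktor (£311,100): Energy Efficiency Rebate: 18% of the £13,400 excess over £297,700 is £2,412; credit = £8,825 − £2,412 = £6,413. Renter's Relief Credit: 4% of the £188,400 excess over £122,700 is £7,536 ≥ base, so the credit is £0. total £6,413 + £0 = £6,413
Miguel (£319,400): Energy Efficiency Rebate: 18% of the £21,700 excess over £297,700 is £3,906; credit = £8,825 − £3,906 = £4,919. Renter's Relief Credit: 4% of the £196,700 excess over £122,700 is £7,868 ≥ base, so the credit is £0. total £4,919 + £0 = £4,919
Difference: |£6,413 − £4,919| = £1,494.

£1,494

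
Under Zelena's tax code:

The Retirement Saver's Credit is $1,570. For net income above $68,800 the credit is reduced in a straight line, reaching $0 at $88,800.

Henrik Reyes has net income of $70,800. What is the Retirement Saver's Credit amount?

Retirement Saver's Credit: $70,800 is $2,000 into a $20,000 phase-out range, leaving 18,000/20,000 of the credit: $1,570 × 18,000/20,000 = $1,413.

$1,413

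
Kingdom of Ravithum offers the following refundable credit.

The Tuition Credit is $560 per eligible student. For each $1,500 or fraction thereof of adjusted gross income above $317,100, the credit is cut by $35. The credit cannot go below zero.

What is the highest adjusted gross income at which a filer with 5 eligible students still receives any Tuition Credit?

$435,600

Full credit = 5 × $560 = $2,800.
After 79 increments the reduction is 79 × $35 = $2,765, leaving $35; one more increment wipes it out. Increment 79 ends at excess 79 × $1,500 = $118,500, so the highest qualifying income is $317,100 + $118,500 = $435,600.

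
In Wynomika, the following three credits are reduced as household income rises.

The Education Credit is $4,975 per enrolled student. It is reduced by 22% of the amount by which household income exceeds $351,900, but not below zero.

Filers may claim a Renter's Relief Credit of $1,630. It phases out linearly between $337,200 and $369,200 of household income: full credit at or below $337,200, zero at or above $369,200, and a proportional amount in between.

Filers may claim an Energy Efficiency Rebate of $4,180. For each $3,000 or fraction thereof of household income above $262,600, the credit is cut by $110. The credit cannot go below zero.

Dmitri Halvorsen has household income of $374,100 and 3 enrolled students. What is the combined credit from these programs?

$10,041

Education Credit: base = 3 × $4,975 = $14,925. 22% of the $22,200 excess over $351,900 is $4,884; credit = $14,925 − $4,884 = $10,041.
Renter's Relief Credit: $374,100 is at or above $369,200, so the credit is $0.
Energy Efficiency Rebate: income exceeds $262,600 by $111,500 → 38 increments × $110 = $4,180 ≥ base, so the credit is $0.
Total: $10,041 + $0 + $0 = $10,041.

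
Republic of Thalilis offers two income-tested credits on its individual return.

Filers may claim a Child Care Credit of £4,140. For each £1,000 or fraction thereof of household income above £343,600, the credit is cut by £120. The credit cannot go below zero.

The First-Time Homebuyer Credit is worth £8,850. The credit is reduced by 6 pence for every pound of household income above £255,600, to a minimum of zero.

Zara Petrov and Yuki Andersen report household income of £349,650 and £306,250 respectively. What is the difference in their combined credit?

£3,444

Zara (£349,650): Child Care Credit: income exceeds £343,600 by £6,050, which is 7 full-or-partial £1,000 increments; reduction = 7 × £120 = £840, leaving £3,300. First-Time Homebuyer Credit: 6% of the £94,050 excess over £255,600 is £5,643; credit = £8,850 − £5,643 = £3,207. total £3,300 + £3,207 = £6,507
Yuki (£306,250): Child Care Credit: £306,250 is at or below the £343,600 threshold, so the full £4,140 applies. First-Time Homebuyer Credit: 6% of the £50,650 excess over £255,600 is £3,039; credit = £8,850 − £3,039 = £5,811. total £4,140 + £5,811 = £9,951
Difference: |£6,507 − £9,951| = £3,444.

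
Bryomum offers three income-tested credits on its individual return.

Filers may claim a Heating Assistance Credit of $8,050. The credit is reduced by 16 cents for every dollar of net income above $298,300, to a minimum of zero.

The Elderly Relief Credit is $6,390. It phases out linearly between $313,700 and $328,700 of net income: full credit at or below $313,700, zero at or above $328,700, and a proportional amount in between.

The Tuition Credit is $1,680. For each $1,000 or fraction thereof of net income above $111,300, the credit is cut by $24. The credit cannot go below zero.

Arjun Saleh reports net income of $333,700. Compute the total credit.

Heating Assistance Credit: 16% of the $35,400 excess over $298,300 is $5,664; credit = $8,050 − $5,664 = $2,386.
Elderly Relief Credit: $333,700 is at or above $328,700, so the credit is $0.
Tuition Credit: income exceeds $111,300 by $222,400 → 223 increments × $24 = $5,352 ≥ base, so the credit is $0.
Total: $2,386 + $0 + $0 = $2,386.

$2,386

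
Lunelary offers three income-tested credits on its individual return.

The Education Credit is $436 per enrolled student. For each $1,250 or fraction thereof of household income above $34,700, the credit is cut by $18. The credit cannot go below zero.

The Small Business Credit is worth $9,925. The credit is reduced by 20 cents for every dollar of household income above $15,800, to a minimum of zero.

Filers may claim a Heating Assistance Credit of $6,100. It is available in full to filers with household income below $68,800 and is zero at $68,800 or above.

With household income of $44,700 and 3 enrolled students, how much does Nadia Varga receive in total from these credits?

$11,409

Education Credit: base = 3 × $436 = $1,308. income exceeds $34,700 by $10,000, which is 8 full-or-partial $1,250 increments; reduction = 8 × $18 = $144, leaving $1,164.
Small Business Credit: 20% of the $28,900 excess over $15,800 is $5,780; credit = $9,925 − $5,780 = $4,145.
Heating Assistance Credit: $44,700 is below the $68,800 cutoff, so the full $6,100 applies.
Total: $1,164 + $4,145 + $6,100 = $11,409.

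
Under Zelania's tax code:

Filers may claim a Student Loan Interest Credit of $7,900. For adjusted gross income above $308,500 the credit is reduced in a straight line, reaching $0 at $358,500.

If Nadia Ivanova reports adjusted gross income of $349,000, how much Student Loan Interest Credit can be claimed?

Student Loan Interest Credit: $349,000 is $40,500 into a $50,000 phase-out range, leaving 9,500/50,000 of the credit: $7,900 × 9,500/50,000 = $1,501.

$1,501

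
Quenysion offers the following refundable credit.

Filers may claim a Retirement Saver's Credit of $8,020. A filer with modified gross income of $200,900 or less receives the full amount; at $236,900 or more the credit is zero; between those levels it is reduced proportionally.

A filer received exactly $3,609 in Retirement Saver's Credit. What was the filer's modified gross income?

$220,700

$3,609 is 3,609/8,020 of the full $8,020, so 4,411/8,020 of the $36,000 range has been used: income = $200,900 + $36,000 × 4,411/8,020 = $220,700.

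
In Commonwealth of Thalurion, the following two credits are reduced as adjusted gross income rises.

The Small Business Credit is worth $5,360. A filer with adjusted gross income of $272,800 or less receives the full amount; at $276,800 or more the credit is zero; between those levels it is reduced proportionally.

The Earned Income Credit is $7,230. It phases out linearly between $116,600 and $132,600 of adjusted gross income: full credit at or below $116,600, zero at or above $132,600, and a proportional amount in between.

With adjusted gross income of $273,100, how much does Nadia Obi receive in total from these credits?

Small Business Credit: $273,100 is $300 into a $4,000 phase-out range, leaving 3,700/4,000 of the credit: $5,360 × 3,700/4,000 = $4,958.
Earned Income Credit: $273,100 is at or above $132,600, so the credit is $0.
Total: $4,958 + $0 = $4,958.

$4,958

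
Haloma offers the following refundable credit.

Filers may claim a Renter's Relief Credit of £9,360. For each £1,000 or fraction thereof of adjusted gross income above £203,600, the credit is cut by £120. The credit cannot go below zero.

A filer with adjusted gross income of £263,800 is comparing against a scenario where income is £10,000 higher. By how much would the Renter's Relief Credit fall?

£1,200

At £263,800 — income exceeds £203,600 by £60,200, which is 61 full-or-partial £1,000 increments; reduction = 61 × £120 = £7,320, leaving £2,040.
At £273,800 — income exceeds £203,600 by £70,200, which is 71 full-or-partial £1,000 increments; reduction = 71 × £120 = £8,520, leaving £840.
Lost: £2,040 − £840 = £1,200.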